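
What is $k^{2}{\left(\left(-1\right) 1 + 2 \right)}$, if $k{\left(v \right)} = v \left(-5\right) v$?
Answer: $25$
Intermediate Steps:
$k{\left(v \right)} = - 5 v^{2}$ ($k{\left(v \right)} = - 5 v v = - 5 v^{2}$)
$k^{2}{\left(\left(-1\right) 1 + 2 \right)} = \left(- 5 \left(\left(-1\right) 1 + 2\right)^{2}\right)^{2} = \left(- 5 \left(-1 + 2\right)^{2}\right)^{2} = \left(- 5 \cdot 1^{2}\right)^{2} = \left(\left(-5\right) 1\right)^{2} = \left(-5\right)^{2} = 25$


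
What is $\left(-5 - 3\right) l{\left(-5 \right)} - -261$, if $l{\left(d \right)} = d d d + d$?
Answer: $1301$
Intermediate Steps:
$l{\left(d \right)} = d + d^{3}$ ($l{\left(d \right)} = d d^{2} + d = d^{3} + d = d + d^{3}$)
$\left(-5 - 3\right) l{\left(-5 \right)} - -261 = \left(-5 - 3\right) \left(-5 + \left(-5\right)^{3}\right) - -261 = - 8 \left(-5 - 125\right) + 261 = \left(-8\right) \left(-130\right) + 261 = 1040 + 261 = 1301$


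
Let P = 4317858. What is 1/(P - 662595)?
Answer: 1/3655263 ≈ 2.7358e-7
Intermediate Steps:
1/(P - 662595) = 1/(4317858 - 662595) = 1/3655263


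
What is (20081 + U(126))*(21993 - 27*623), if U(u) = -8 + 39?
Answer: 104019264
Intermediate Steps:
U(u) = 31
(20081 + U(126))*(21993 - 27*623) = (20081 + 31)*(21993 - 27*623) = 20112*(21993 - 16821) = 20112*5172 = 104019264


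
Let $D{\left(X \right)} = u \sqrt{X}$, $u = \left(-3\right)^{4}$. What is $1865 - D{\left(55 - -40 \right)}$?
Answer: $1865 - 81 \sqrt{95} \approx 1075.5$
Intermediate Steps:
$u = 81$
$D{\left(X \right)} = 81 \sqrt{X}$
$1865 - D{\left(55 - -40 \right)} = 1865 - 81 \sqrt{55 - -40} = 1865 - 81 \sqrt{55 + 40} = 1865 - 81 \sqrt{95}$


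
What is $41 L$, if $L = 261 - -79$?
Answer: $13940$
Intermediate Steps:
$L = 340$ ($L = 261 + 79 = 340$)
$41 L = 41 \cdot 340 = 13940$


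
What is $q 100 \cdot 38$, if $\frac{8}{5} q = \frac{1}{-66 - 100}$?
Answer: $- \frac{2375}{166} \approx -14.307$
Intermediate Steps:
$q = - \frac{5}{1328}$ ($q = \frac{5}{8 \left(-66 - 100\right)} = \frac{5}{8 \left(-166\right)} = \frac{5}{8} \left(- \frac{1}{166}\right) = - \frac{5}{1328} \approx -0.0037651$)
$q 100 \cdot 38 = \left(- \frac{5}{1328}\right) 100 \cdot 38 = \left(- \frac{125}{332}\right) 38 = - \frac{2375}{166}$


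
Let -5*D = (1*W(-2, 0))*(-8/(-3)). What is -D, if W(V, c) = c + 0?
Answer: 0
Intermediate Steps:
W(V, c) = c
D = 0 (D = -1*0*(-8/(-3))/5 = -0*(-8*(-⅓)) = -0*8/3 = -⅕*0 = 0)
-D = -1*0 = 0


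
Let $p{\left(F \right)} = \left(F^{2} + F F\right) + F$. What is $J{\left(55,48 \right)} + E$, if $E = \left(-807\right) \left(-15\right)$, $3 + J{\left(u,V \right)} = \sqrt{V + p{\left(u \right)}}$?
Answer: $12102 + \sqrt{6153} \approx 12180.0$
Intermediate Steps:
$p{\left(F \right)} = F + 2 F^{2}$ ($p{\left(F \right)} = \left(F^{2} + F^{2}\right) + F = 2 F^{2} + F = F + 2 F^{2}$)
$J{\left(u,V \right)} = -3 + \sqrt{V + u \left(1 + 2 u\right)}$
$E = 12105$
$J{\left(55,48 \right)} + E = \left(-3 + \sqrt{48 + 55 \left(1 + 2 \cdot 55\right)}\right) + 12105 = \left(-3 + \sqrt{48 + 55 \left(1 + 110\right)}\right) + 12105 = \left(-3 + \sqrt{48 + 55 \cdot 111}\right) + 12105 = \left(-3 + \sqrt{48 + 6105}\right) + 12105 = \left(-3 + \sqrt{6153}\right) + 12105 = 12102 + \sqrt{6153}$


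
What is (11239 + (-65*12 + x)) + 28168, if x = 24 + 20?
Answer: 38671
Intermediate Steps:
x = 44
(11239 + (-65*12 + x)) + 28168 = (11239 + (-65*12 + 44)) + 28168 = (11239 + (-780 + 44)) + 28168 = (11239 - 736) + 28168 = 10503 + 28168 = 38671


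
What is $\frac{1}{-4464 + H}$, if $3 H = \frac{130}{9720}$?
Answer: $- \frac{2916}{13017011} \approx -0.00022401$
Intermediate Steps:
$H = \frac{13}{2916}$ ($H = \frac{130 \cdot \frac{1}{9720}}{3} = \frac{1}{3} \cdot \frac{13}{972} = \frac{13}{2916} \approx 0.0044582$)
$\frac{1}{-4464 + H} = \frac{1}{-4464 + \frac{13}{2916}} = \frac{1}{- \frac{13017011}{2916}} = - \frac{2916}{13017011}$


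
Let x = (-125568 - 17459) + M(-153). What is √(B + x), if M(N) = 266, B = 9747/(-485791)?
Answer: I*√33690586515320118/485791 ≈ 377.84*I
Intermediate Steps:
B = -9747/485791 (B = 9747*(-1/485791) = -9747/485791 ≈ -0.020064)
x = -142761 (x = (-125568 - 17459) + 266 = -143027 + 266 = -142761)
√(B + x) = √(-9747/485791 - 142761) = √(-69352018698/485791) = I*√33690586515320118/485791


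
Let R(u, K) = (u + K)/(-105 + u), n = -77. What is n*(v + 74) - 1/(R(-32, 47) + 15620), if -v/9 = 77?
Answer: 101995245138/2139925 ≈ 47663.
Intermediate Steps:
v = -693 (v = -9*77 = -693)
R(u, K) = (K + u)/(-105 + u)
n*(v + 74) - 1/(R(-32, 47) + 15620) = -77*(-693 + 74) - 1/((47 - 32)/(-105 - 32) + 15620) = -77*(-619) - 1/(15/(-137) + 15620) = 47663 - 1/(-1/137*15 + 15620) = 47663 - 1/(-15/137 + 15620) = 47663 - 1/2139925/137 = 47663 - 1*137/2139925 = 47663 - 137/2139925 = 101995245138/2139925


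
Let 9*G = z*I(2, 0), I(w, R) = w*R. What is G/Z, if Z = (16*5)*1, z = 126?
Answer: 0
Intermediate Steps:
I(w, R) = R*w
G = 0 (G = (126*(0*2))/9 = (126*0)/9 = (1/9)*0 = 0)
Z = 80 (Z = 80*1 = 80)
G/Z = 0/80 = 0*(1/80) = 0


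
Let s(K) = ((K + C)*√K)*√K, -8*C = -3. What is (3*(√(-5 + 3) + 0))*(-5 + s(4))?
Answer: 75*I*√2/2 ≈ 53.033*I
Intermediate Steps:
C = 3/8 (C = -⅛*(-3) = 3/8 ≈ 0.37500)
s(K) = K*(3/8 + K) (s(K) = ((K + 3/8)*√K)*√K = ((3/8 + K)*√K)*√K = (√K*(3/8 + K))*√K = K*(3/8 + K))
(3*(√(-5 + 3) + 0))*(-5 + s(4)) = (3*(√(-5 + 3) + 0))*(-5 + (⅛)*4*(3 + 8*4)) = (3*(√(-2) + 0))*(-5 + (⅛)*4*(3 + 32)) = (3*(I*√2 + 0))*(-5 + (⅛)*4*35) = (3*(I*√2))*(-5 + 35/2) = (3*I*√2)*(25/2) = 75*I*√2/2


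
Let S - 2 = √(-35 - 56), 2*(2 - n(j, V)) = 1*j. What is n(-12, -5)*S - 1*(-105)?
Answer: 121 + 8*I*√91 ≈ 121.0 + 76.315*I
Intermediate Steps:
n(j, V) = 2 - j/2
S = 2 + I*√91 (S = 2 + √(-35 - 56) = 2 + √(-91) = 2 + I*√91 ≈ 2.0 + 9.5394*I)
n(-12, -5)*S - 1*(-105) = (2 - ½*(-12))*(2 + I*√91) - 1*(-105) = (2 + 6)*(2 + I*√91) + 105 = 8*(2 + I*√91) + 105 = (16 + 8*I*√91) + 105 = 121 + 8*I*√91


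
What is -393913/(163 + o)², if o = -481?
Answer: -393913/101124 ≈ -3.8953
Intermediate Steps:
-393913/(163 + o)² = -393913/(163 - 481)² = -393913/((-318)²) = -393913/101124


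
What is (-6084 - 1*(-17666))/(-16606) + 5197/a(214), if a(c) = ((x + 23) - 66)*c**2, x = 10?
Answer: -8794903679/12548058204 ≈ -0.70090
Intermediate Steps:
a(c) = -33*c**2 (a(c) = ((10 + 23) - 66)*c**2 = (33 - 66)*c**2 = -33*c**2)
(-6084 - 1*(-17666))/(-16606) + 5197/a(214) = (-6084 - 1*(-17666))/(-16606) + 5197/((-33*214**2)) = (-6084 + 17666)*(-1/16606) + 5197/((-33*45796)) = 11582*(-1/16606) + 5197/(-1511268) = -5791/8303 + 5197*(-1/1511268) = -5791/8303 - 5197/1511268 = -8794903679/12548058204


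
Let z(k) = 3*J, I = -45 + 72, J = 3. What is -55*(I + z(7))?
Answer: -1980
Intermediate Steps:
I = 27
z(k) = 9 (z(k) = 3*3 = 9)
-55*(I + z(7)) = -55*(27 + 9) = -55*36 = -1980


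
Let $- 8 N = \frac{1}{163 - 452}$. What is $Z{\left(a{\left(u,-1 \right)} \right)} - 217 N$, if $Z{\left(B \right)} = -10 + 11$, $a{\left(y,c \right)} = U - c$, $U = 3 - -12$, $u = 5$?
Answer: $\frac{2095}{2312} \approx 0.90614$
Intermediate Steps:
$U = 15$ ($U = 3 + 12 = 15$)
$a{\left(y,c \right)} = 15 - c$
$Z{\left(B \right)} = 1$
$N = \frac{1}{2312}$ ($N = - \frac{1}{8 \left(163 - 452\right)} = - \frac{1}{8 \left(-289\right)} = \left(- \frac{1}{8}\right) \left(- \frac{1}{289}\right) = \frac{1}{2312} \approx 0.00043253$)
$Z{\left(a{\left(u,-1 \right)} \right)} - 217 N = 1 - \frac{217}{2312} = \frac{2095}{2312}$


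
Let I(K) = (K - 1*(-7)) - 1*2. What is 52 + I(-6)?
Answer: 51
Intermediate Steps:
I(K) = 5 + K (I(K) = (K + 7) - 2 = (7 + K) - 2 = 5 + K)
52 + I(-6) = 52 + (5 - 6) = 52 - 1 = 51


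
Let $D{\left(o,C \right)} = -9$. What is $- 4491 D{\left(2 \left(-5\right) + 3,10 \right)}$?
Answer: $40419$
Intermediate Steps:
$- 4491 D{\left(2 \left(-5\right) + 3,10 \right)} = \left(-4491\right) \left(-9\right) = 40419$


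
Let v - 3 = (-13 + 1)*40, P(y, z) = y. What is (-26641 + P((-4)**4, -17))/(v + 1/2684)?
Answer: 70817340/1280267 ≈ 55.315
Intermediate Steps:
v = -477 (v = 3 + (-13 + 1)*40 = 3 - 12*40 = 3 - 480 = -477)
(-26641 + P((-4)**4, -17))/(v + 1/2684) = (-26641 + (-4)**4)/(-477 + 1/2684) = (-26641 + 256)/(-477 + 1/2684) = -26385/(-1280267/2684) = -26385*(-2684/1280267) = 70817340/1280267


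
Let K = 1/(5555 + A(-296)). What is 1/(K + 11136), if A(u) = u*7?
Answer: 3483/38786689 ≈ 8.9799e-5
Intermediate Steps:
A(u) = 7*u
K = 1/3483 (K = 1/(5555 + 7*(-296)) = 1/(5555 - 2072) = 1/3483 ≈ 0.00028711)
1/(K + 11136) = 1/(1/3483 + 11136) = 1/(38786689/3483) = 3483/38786689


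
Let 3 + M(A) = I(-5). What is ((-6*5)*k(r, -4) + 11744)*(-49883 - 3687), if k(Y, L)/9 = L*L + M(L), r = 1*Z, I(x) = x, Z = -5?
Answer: -513414880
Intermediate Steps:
M(A) = -8 (M(A) = -3 - 5 = -8)
r = -5 (r = 1*(-5) = -5)
k(Y, L) = -72 + 9*L² (k(Y, L) = 9*(L*L - 8) = 9*(L² - 8) = 9*(-8 + L²) = -72 + 9*L²)
((-6*5)*k(r, -4) + 11744)*(-49883 - 3687) = ((-6*5)*(-72 + 9*(-4)²) + 11744)*(-49883 - 3687) = (-30*(-72 + 9*16) + 11744)*(-53570) = (-30*(-72 + 144) + 11744)*(-53570) = (-30*72 + 11744)*(-53570) = (-2160 + 11744)*(-53570) = 9584*(-53570) = -513414880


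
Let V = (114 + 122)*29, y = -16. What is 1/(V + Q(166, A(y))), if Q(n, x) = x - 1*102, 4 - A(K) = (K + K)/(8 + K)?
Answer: 1/6742 ≈ 0.00014832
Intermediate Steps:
V = 6844 (V = 236*29 = 6844)
A(K) = 4 - 2*K/(8 + K) (A(K) = 4 - (K + K)/(8 + K) = 4 - 2*K/(8 + K))
Q(n, x) = -102 + x (Q(n, x) = x - 102 = -102 + x)
1/(V + Q(166, A(y))) = 1/(6844 + (-102 + 2*(16 - 16)/(8 - 16))) = 1/(6844 + (-102 + 2*0/(-8))) = 1/(6844 + (-102 + 2*(-⅛)*0)) = 1/(6844 + (-102 + 0)) = 1/(6844 - 102) = 1/6742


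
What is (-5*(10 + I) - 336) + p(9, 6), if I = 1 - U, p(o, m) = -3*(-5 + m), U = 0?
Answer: -394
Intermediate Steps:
p(o, m) = 15 - 3*m
I = 1 (I = 1 - 1*0 = 1 + 0 = 1)
(-5*(10 + I) - 336) + p(9, 6) = (-5*(10 + 1) - 336) + (15 - 3*6) = (-5*11 - 336) + (15 - 18) = (-55 - 336) - 3 = -391 - 3 = -394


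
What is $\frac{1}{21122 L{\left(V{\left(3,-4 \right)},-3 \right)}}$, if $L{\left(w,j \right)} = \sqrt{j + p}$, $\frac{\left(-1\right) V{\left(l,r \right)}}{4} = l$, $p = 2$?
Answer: $- \frac{i}{21122} \approx - 4.7344 \cdot 10^{-5} i$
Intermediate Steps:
$V{\left(l,r \right)} = - 4 l$
$L{\left(w,j \right)} = \sqrt{2 + j}$ ($L{\left(w,j \right)} = \sqrt{j + 2} = \sqrt{2 + j}$)
$\frac{1}{21122 L{\left(V{\left(3,-4 \right)},-3 \right)}} = \frac{1}{21122 \sqrt{2 - 3}} = \frac{1}{21122 \sqrt{-1}} = \frac{1}{21122 i} = - \frac{i}{21122}$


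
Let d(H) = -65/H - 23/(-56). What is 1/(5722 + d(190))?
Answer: 1064/6088281 ≈ 0.00017476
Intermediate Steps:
d(H) = 23/56 - 65/H (d(H) = -65/H - 23*(-1/56) = -65/H + 23/56 = 23/56 - 65/H)
1/(5722 + d(190)) = 1/(5722 + (23/56 - 65/190)) = 1/(5722 + (23/56 - 65*1/190)) = 1/(5722 + (23/56 - 13/38)) = 1/(5722 + 73/1064) = 1/(6088281/1064) = 1064/6088281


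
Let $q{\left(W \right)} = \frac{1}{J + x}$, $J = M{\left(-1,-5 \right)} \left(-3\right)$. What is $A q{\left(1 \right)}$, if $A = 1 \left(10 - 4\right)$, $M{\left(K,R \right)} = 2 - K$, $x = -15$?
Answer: $- \frac{1}{4} \approx -0.25$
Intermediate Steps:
$A = 6$ ($A = 1 \cdot 6 = 6$)
$J = -9$ ($J = \left(2 - -1\right) \left(-3\right) = \left(2 + 1\right) \left(-3\right) = 3 \left(-3\right) = -9$)
$q{\left(W \right)} = - \frac{1}{24}$ ($q{\left(W \right)} = \frac{1}{-9 - 15} = \frac{1}{-24} = - \frac{1}{24}$)
$A q{\left(1 \right)} = 6 \left(- \frac{1}{24}\right) = - \frac{1}{4}$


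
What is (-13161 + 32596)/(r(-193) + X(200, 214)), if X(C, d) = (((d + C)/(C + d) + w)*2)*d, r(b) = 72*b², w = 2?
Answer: 19435/2683212 ≈ 0.0072432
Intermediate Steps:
X(C, d) = 6*d (X(C, d) = (((d + C)/(C + d) + 2)*2)*d = (((C + d)/(C + d) + 2)*2)*d = ((1 + 2)*2)*d = (3*2)*d = 6*d)
(-13161 + 32596)/(r(-193) + X(200, 214)) = (-13161 + 32596)/(72*(-193)² + 6*214) = 19435/(72*37249 + 1284) = 19435/(2681928 + 1284) = 19435/2683212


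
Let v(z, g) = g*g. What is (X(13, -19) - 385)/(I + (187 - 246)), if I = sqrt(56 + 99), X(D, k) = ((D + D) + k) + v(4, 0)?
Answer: 11151/1663 + 189*sqrt(155)/1663 ≈ 8.1203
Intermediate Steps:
v(z, g) = g**2
X(D, k) = k + 2*D (X(D, k) = ((D + D) + k) + 0**2 = (2*D + k) + 0 = (k + 2*D) + 0 = k + 2*D)
I = sqrt(155) ≈ 12.450
(X(13, -19) - 385)/(I + (187 - 246)) = ((-19 + 2*13) - 385)/(sqrt(155) + (187 - 246)) = ((-19 + 26) - 385)/(sqrt(155) - 59) = (7 - 385)/(-59 + sqrt(155)) = -378/(-59 + sqrt(155))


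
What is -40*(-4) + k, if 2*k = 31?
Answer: 351/2 ≈ 175.50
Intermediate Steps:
k = 31/2 (k = (½)*31 = 31/2 ≈ 15.500)
-40*(-4) + k = -40*(-4) + 31/2 = 160 + 31/2 = 351/2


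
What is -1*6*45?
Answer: -270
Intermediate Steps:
-1*6*45 = -6*45 = -270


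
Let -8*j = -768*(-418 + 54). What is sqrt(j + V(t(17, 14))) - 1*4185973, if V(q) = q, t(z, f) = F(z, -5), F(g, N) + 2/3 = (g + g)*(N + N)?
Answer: -4185973 + I*sqrt(317562)/3 ≈ -4.186e+6 + 187.84*I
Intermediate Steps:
F(g, N) = -2/3 + 4*N*g (F(g, N) = -2/3 + (g + g)*(N + N) = -2/3 + (2*g)*(2*N) = -2/3 + 4*N*g)
t(z, f) = -2/3 - 20*z (t(z, f) = -2/3 + 4*(-5)*z = -2/3 - 20*z)
j = -34944 (j = -(-96)*(-418 + 54) = -(-96)*(-364) = -1/8*279552 = -34944)
sqrt(j + V(t(17, 14))) - 1*4185973 = sqrt(-34944 + (-2/3 - 20*17)) - 1*4185973 = sqrt(-34944 + (-2/3 - 340)) - 4185973 = sqrt(-34944 - 1022/3) - 4185973 = sqrt(-105854/3) - 4185973 = I*sqrt(317562)/3 - 4185973 = -4185973 + I*sqrt(317562)/3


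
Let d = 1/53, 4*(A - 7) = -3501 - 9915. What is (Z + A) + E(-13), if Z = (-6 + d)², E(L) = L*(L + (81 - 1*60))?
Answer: -9593370/2809 ≈ -3415.2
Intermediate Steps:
A = -3347 (A = 7 + (-3501 - 9915)/4 = 7 + (¼)*(-13416) = 7 - 3354 = -3347)
d = 1/53 ≈ 0.018868
E(L) = L*(21 + L) (E(L) = L*(L + (81 - 60)) = L*(L + 21) = L*(21 + L))
Z = 100489/2809 (Z = (-6 + 1/53)² = (-317/53)² = 100489/2809 ≈ 35.774)
(Z + A) + E(-13) = (100489/2809 - 3347) - 13*(21 - 13) = -9301234/2809 - 13*8 = -9301234/2809 - 104 = -9593370/2809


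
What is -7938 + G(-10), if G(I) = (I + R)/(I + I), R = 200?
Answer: -15895/2 ≈ -7947.5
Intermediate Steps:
G(I) = (200 + I)/(2*I) (G(I) = (I + 200)/(I + I) = (200 + I)/((2*I)) = (200 + I)*(1/(2*I)) = (200 + I)/(2*I))
-7938 + G(-10) = -7938 + (½)*(200 - 10)/(-10) = -7938 + (½)*(-⅒)*190 = -7938 - 19/2 = -15895/2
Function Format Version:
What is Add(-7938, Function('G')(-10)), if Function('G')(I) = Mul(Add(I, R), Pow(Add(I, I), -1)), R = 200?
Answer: Rational(-15895, 2) ≈ -7947.5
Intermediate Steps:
Function('G')(I) = Mul(Rational(1, 2), Pow(I, -1), Add(200, I)) (Function('G')(I) = Mul(Add(I, 200), Pow(Add(I, I), -1)) = Mul(Add(200, I), Pow(Mul(2, I), -1)) = Mul(Add(200, I), Mul(Rational(1, 2), Pow(I, -1))) = Mul(Rational(1, 2), Pow(I, -1), Add(200, I)))
Add(-7938, Function('G')(-10)) = Add(-7938, Mul(Rational(1, 2), Pow(-10, -1), Add(200, -10))) = Add(-7938, Mul(Rational(1, 2), Rational(-1, 10), 190)) = Add(-7938, Rational(-19, 2)) = Rational(-15895, 2)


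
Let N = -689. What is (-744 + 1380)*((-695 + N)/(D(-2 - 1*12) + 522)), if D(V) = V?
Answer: -220056/127 ≈ -1732.7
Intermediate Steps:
(-744 + 1380)*((-695 + N)/(D(-2 - 1*12) + 522)) = (-744 + 1380)*((-695 - 689)/((-2 - 1*12) + 522)) = 636*(-1384/((-2 - 12) + 522)) = 636*(-1384/(-14 + 522)) = 636*(-1384/508) = 636*(-1384*1/508) = 636*(-346/127) = -220056/127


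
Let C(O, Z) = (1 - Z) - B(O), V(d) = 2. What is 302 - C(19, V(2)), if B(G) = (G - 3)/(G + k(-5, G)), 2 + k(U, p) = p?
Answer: 2731/9 ≈ 303.44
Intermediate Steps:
k(U, p) = -2 + p
B(G) = (-3 + G)/(-2 + 2*G) (B(G) = (G - 3)/(G + (-2 + G)) = (-3 + G)/(-2 + 2*G))
C(O, Z) = 1 - Z - (-3 + O)/(2*(-1 + O)) (C(O, Z) = (1 - Z) - (-3 + O)/(2*(-1 + O)) = 1 - Z - (-3 + O)/(2*(-1 + O)))
302 - C(19, V(2)) = 302 - (3 - 1*19 + 2*(1 - 1*2)*(-1 + 19))/(2*(-1 + 19)) = 302 - (3 - 19 + 2*(1 - 2)*18)/(2*18) = 302 - (3 - 19 + 2*(-1)*18)/(2*18) = 302 - (3 - 19 - 36)/(2*18) = 302 - (-52)/(2*18) = 302 - 1*(-13/9) = 302 + 13/9 = 2731/9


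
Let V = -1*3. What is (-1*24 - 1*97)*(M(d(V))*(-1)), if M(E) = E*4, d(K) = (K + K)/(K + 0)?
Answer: 968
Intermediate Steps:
V = -3
d(K) = 2 (d(K) = (2*K)/K = 2)
M(E) = 4*E
(-1*24 - 1*97)*(M(d(V))*(-1)) = (-1*24 - 1*97)*((4*2)*(-1)) = (-24 - 97)*(8*(-1)) = -121*(-8) = 968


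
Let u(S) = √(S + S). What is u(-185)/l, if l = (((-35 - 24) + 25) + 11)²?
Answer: I*√370/529 ≈ 0.036362*I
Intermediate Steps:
u(S) = √2*√S (u(S) = √(2*S) = √2*√S)
l = 529 (l = ((-59 + 25) + 11)² = (-34 + 11)² = (-23)² = 529)
u(-185)/l = (√2*√(-185))/529 = (√2*(I*√185))*(1/529) = (I*√370)*(1/529) = I*√370/529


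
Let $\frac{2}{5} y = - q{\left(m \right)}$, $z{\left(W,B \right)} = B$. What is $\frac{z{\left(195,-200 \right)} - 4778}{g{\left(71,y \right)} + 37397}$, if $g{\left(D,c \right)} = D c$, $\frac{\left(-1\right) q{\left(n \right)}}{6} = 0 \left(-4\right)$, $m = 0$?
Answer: $- \frac{4978}{37397} \approx -0.13311$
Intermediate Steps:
$q{\left(n \right)} = 0$ ($q{\left(n \right)} = - 6 \cdot 0 \left(-4\right) = \left(-6\right) 0 = 0$)
$y = 0$ ($y = \frac{5 \left(\left(-1\right) 0\right)}{2} = \frac{5}{2} \cdot 0 = 0$)
$\frac{z{\left(195,-200 \right)} - 4778}{g{\left(71,y \right)} + 37397} = \frac{-200 - 4778}{71 \cdot 0 + 37397} = - \frac{4978}{0 + 37397} = - \frac{4978}{37397}$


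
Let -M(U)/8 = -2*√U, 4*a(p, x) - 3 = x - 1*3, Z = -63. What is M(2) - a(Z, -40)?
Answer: 10 + 16*√2 ≈ 32.627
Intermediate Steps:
a(p, x) = x/4 (a(p, x) = ¾ + (x - 1*3)/4 = ¾ + (x - 3)/4 = ¾ + (-3 + x)/4 = ¾ + (-¾ + x/4) = x/4)
M(U) = 16*√U (M(U) = -(-16)*√U = 16*√U)
M(2) - a(Z, -40) = 16*√2 - (-40)/4 = 16*√2 - 1*(-10) = 16*√2 + 10 = 10 + 16*√2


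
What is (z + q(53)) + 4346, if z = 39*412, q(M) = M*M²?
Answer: 169291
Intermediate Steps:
q(M) = M³
z = 16068
(z + q(53)) + 4346 = (16068 + 53³) + 4346 = (16068 + 148877) + 4346 = 164945 + 4346 = 169291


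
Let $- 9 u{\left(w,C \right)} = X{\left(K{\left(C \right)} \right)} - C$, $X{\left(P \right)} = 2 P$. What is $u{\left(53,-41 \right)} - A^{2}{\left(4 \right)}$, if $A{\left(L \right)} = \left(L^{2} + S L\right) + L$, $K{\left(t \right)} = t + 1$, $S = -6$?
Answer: $- \frac{35}{3} \approx -11.667$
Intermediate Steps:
$K{\left(t \right)} = 1 + t$
$A{\left(L \right)} = L^{2} - 5 L$ ($A{\left(L \right)} = \left(L^{2} - 6 L\right) + L = L^{2} - 5 L$)
$u{\left(w,C \right)} = - \frac{2}{9} - \frac{C}{9}$ ($u{\left(w,C \right)} = - \frac{2 \left(1 + C\right) - C}{9} = - \frac{\left(2 + 2 C\right) - C}{9} = - \frac{2 + C}{9} = - \frac{2}{9} - \frac{C}{9}$)
$u{\left(53,-41 \right)} - A^{2}{\left(4 \right)} = \left(- \frac{2}{9} - - \frac{41}{9}\right) - \left(4 \left(-5 + 4\right)\right)^{2} = \left(- \frac{2}{9} + \frac{41}{9}\right) - \left(4 \left(-1\right)\right)^{2} = \frac{13}{3} - \left(-4\right)^{2} = \frac{13}{3} - 16 = - \frac{35}{3}$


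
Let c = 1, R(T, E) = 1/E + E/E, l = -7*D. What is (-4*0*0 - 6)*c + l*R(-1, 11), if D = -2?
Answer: 102/11 ≈ 9.2727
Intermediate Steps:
l = 14 (l = -7*(-2) = 14)
R(T, E) = 1 + 1/E (R(T, E) = 1/E + 1 = 1 + 1/E)
(-4*0*0 - 6)*c + l*R(-1, 11) = (-4*0*0 - 6)*1 + 14*((1 + 11)/11) = (0*0 - 6)*1 + 14*((1/11)*12) = (0 - 6)*1 + 14*(12/11) = -6*1 + 168/11 = -6 + 168/11 = 102/11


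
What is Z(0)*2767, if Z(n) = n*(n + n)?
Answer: 0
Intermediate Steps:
Z(n) = 2*n² (Z(n) = n*(2*n) = 2*n²)
Z(0)*2767 = (2*0²)*2767 = (2*0)*2767 = 0*2767 = 0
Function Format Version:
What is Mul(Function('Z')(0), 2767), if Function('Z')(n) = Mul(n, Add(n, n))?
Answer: 0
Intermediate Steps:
Function('Z')(n) = Mul(2, Pow(n, 2)) (Function('Z')(n) = Mul(n, Mul(2, n)) = Mul(2, Pow(n, 2)))
Mul(Function('Z')(0), 2767) = Mul(Mul(2, Pow(0, 2)), 2767) = Mul(Mul(2, 0), 2767) = Mul(0, 2767) = 0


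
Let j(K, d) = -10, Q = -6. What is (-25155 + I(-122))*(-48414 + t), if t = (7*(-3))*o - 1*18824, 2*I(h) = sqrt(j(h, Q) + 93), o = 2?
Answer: 1692428400 - 33640*sqrt(83) ≈ 1.6921e+9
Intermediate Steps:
I(h) = sqrt(83)/2 (I(h) = sqrt(-10 + 93)/2 = sqrt(83)/2)
t = -18866 (t = (7*(-3))*2 - 1*18824 = -21*2 - 18824 = -42 - 18824 = -18866)
(-25155 + I(-122))*(-48414 + t) = (-25155 + sqrt(83)/2)*(-48414 - 18866) = (-25155 + sqrt(83)/2)*(-67280) = 1692428400 - 33640*sqrt(83)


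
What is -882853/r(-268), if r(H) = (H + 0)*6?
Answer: 882853/1608 ≈ 549.04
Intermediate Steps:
r(H) = 6*H (r(H) = H*6 = 6*H)
-882853/r(-268) = -882853/(6*(-268)) = -882853/(-1608) = -882853*(-1/1608) = 882853/1608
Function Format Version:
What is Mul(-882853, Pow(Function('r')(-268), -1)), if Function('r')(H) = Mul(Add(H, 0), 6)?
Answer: Rational(882853, 1608) ≈ 549.04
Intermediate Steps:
Function('r')(H) = Mul(6, H) (Function('r')(H) = Mul(H, 6) = Mul(6, H))
Mul(-882853, Pow(Function('r')(-268), -1)) = Mul(-882853, Pow(Mul(6, -268), -1)) = Mul(-882853, Pow(-1608, -1)) = Mul(-882853, Rational(-1, 1608)) = Rational(882853, 1608)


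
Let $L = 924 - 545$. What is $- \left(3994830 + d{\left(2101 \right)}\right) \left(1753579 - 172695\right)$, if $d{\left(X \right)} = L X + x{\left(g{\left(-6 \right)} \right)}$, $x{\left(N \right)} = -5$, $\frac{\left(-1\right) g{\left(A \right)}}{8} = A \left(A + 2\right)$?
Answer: $-7574179655936$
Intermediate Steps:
$g{\left(A \right)} = - 8 A \left(2 + A\right)$ ($g{\left(A \right)} = - 8 A \left(A + 2\right) = - 8 A \left(2 + A\right)$)
$L = 379$
$d{\left(X \right)} = -5 + 379 X$ ($d{\left(X \right)} = 379 X - 5 = -5 + 379 X$)
$- \left(3994830 + d{\left(2101 \right)}\right) \left(1753579 - 172695\right) = - \left(3994830 + \left(-5 + 379 \cdot 2101\right)\right) \left(1753579 - 172695\right) = - \left(3994830 + \left(-5 + 796279\right)\right) 1580884 = - \left(3994830 + 796274\right) 1580884 = - 4791104 \cdot 1580884 = \left(-1\right) 7574179655936 = -7574179655936$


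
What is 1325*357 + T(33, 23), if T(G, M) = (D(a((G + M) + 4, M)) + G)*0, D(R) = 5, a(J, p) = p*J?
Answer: 473025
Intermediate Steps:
a(J, p) = J*p
T(G, M) = 0 (T(G, M) = (5 + G)*0 = 0)
1325*357 + T(33, 23) = 1325*357 + 0 = 473025 + 0 = 473025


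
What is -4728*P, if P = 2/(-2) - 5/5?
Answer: 9456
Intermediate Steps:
P = -2 (P = 2*(-½) - 5*⅕ = -1 - 1 = -2)
-4728*P = -4728*(-2) = 9456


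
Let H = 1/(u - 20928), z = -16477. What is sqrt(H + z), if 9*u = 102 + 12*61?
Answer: I*sqrt(64375639780690)/62506 ≈ 128.36*I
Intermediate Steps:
u = 278/3 (u = (102 + 12*61)/9 = (102 + 732)/9 = (1/9)*834 = 278/3 ≈ 92.667)
H = -3/62506 (H = 1/(278/3 - 20928) = 1/(-62506/3) = -3/62506 ≈ -4.7995e-5)
sqrt(H + z) = sqrt(-3/62506 - 16477) = sqrt(-1029911365/62506) = I*sqrt(64375639780690)/62506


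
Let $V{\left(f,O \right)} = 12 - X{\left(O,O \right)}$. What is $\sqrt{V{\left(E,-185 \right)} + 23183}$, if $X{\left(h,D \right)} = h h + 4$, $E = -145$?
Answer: $3 i \sqrt{1226} \approx 105.04 i$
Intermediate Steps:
$X{\left(h,D \right)} = 4 + h^{2}$ ($X{\left(h,D \right)} = h^{2} + 4 = 4 + h^{2}$)
$V{\left(f,O \right)} = 8 - O^{2}$ ($V{\left(f,O \right)} = 12 - \left(4 + O^{2}\right) = 8 - O^{2}$)
$\sqrt{V{\left(E,-185 \right)} + 23183} = \sqrt{\left(8 - \left(-185\right)^{2}\right) + 23183} = \sqrt{\left(8 - 34225\right) + 23183} = \sqrt{-34217 + 23183} = \sqrt{-11034} = 3 i \sqrt{1226}$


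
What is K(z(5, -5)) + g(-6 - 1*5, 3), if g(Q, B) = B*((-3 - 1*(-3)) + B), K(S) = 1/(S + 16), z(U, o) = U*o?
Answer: 80/9 ≈ 8.8889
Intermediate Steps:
K(S) = 1/(16 + S)
g(Q, B) = B**2 (g(Q, B) = B*((-3 + 3) + B) = B*(0 + B) = B*B = B**2)
K(z(5, -5)) + g(-6 - 1*5, 3) = 1/(16 + 5*(-5)) + 3**2 = 1/(16 - 25) + 9 = 1/(-9) + 9 = -1/9 + 9 = 80/9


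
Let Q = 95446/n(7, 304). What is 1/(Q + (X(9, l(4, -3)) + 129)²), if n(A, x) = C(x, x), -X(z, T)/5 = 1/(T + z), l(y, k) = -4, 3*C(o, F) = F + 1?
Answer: 305/5283458 ≈ 5.7727e-5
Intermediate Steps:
C(o, F) = ⅓ + F/3 (C(o, F) = (F + 1)/3 = (1 + F)/3 = ⅓ + F/3)
X(z, T) = -5/(T + z)
n(A, x) = ⅓ + x/3
Q = 286338/305 (Q = 95446/(⅓ + (⅓)*304) = 95446/(⅓ + 304/3) = 95446/(305/3) = 95446*(3/305) = 286338/305 ≈ 938.81)
1/(Q + (X(9, l(4, -3)) + 129)²) = 1/(286338/305 + (-5/(-4 + 9) + 129)²) = 1/(286338/305 + (-5/5 + 129)²) = 1/(286338/305 + (-5*⅕ + 129)²) = 1/(286338/305 + (-1 + 129)²) = 1/(286338/305 + 128²) = 1/(286338/305 + 16384) = 1/(5283458/305) = 305/5283458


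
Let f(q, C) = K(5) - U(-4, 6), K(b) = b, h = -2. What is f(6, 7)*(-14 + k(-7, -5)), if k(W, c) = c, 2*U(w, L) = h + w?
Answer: -152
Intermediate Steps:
U(w, L) = -1 + w/2 (U(w, L) = (-2 + w)/2 = -1 + w/2)
f(q, C) = 8 (f(q, C) = 5 - (-1 + (½)*(-4)) = 5 - (-1 - 2) = 5 - 1*(-3) = 5 + 3 = 8)
f(6, 7)*(-14 + k(-7, -5)) = 8*(-14 - 5) = 8*(-19) = -152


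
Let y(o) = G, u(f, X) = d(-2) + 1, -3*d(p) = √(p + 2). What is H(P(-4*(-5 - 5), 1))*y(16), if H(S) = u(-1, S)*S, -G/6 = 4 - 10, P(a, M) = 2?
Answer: 72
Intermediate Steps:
d(p) = -√(2 + p)/3 (d(p) = -√(p + 2)/3 = -√(2 + p)/3)
G = 36 (G = -6*(4 - 10) = -6*(-6) = 36)
u(f, X) = 1 (u(f, X) = -√(2 - 2)/3 + 1 = -√0/3 + 1 = -⅓*0 + 1 = 0 + 1 = 1)
y(o) = 36
H(S) = S (H(S) = 1*S = S)
H(P(-4*(-5 - 5), 1))*y(16) = 2*36 = 72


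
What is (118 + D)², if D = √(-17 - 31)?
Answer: 13876 + 944*I*√3 ≈ 13876.0 + 1635.1*I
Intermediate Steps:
D = 4*I*√3 (D = √(-48) = 4*I*√3 ≈ 6.9282*I)
(118 + D)² = (118 + 4*I*√3)²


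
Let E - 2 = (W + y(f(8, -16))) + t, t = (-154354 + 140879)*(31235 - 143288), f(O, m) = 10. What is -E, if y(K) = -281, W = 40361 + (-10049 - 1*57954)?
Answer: -1509886254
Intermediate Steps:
W = -27642 (W = 40361 + (-10049 - 57954) = 40361 - 68003 = -27642)
t = 1509914175 (t = -13475*(-112053) = 1509914175)
E = 1509886254 (E = 2 + ((-27642 - 281) + 1509914175) = 2 + (-27923 + 1509914175) = 2 + 1509886252 = 1509886254)
-E = -1*1509886254 = -1509886254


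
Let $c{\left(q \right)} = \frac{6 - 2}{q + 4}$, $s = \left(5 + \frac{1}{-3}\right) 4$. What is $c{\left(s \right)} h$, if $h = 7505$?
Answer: $\frac{22515}{17} \approx 1324.4$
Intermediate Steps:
$s = \frac{56}{3}$ ($s = \left(5 - \frac{1}{3}\right) 4 = \frac{14}{3} \cdot 4 = \frac{56}{3} \approx 18.667$)
$c{\left(q \right)} = \frac{4}{4 + q}$
$c{\left(s \right)} h = \frac{4}{4 + \frac{56}{3}} \cdot 7505 = \frac{4}{\frac{68}{3}} \cdot 7505 = 4 \cdot \frac{3}{68} \cdot 7505 = \frac{3}{17} \cdot 7505 = \frac{22515}{17}$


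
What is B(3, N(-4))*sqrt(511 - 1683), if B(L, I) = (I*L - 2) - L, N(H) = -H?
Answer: 14*I*sqrt(293) ≈ 239.64*I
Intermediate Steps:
B(L, I) = -2 - L + I*L (B(L, I) = (-2 + I*L) - L = -2 - L + I*L)
B(3, N(-4))*sqrt(511 - 1683) = (-2 - 1*3 - 1*(-4)*3)*sqrt(511 - 1683) = (-2 - 3 + 4*3)*sqrt(-1172) = (-2 - 3 + 12)*(2*I*sqrt(293)) = 7*(2*I*sqrt(293)) = 14*I*sqrt(293)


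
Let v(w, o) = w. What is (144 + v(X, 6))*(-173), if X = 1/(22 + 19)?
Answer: -1021565/41 ≈ -24916.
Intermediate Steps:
X = 1/41 ≈ 0.024390
(144 + v(X, 6))*(-173) = (144 + 1/41)*(-173) = (5905/41)*(-173) = -1021565/41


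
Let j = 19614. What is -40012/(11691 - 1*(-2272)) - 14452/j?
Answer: -493294322/136935141 ≈ -3.6024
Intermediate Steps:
-40012/(11691 - 1*(-2272)) - 14452/j = -40012/(11691 - 1*(-2272)) - 14452/19614 = -40012/(11691 + 2272) - 14452*1/19614 = -40012/13963 - 7226/9807 = -493294322/136935141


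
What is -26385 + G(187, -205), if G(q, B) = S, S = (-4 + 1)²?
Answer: -26376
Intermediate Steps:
S = 9 (S = (-3)² = 9)
G(q, B) = 9
-26385 + G(187, -205) = -26385 + 9 = -26376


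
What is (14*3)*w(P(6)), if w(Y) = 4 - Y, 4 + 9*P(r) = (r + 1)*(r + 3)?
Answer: -322/3 ≈ -107.33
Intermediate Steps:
P(r) = -4/9 + (1 + r)*(3 + r)/9 (P(r) = -4/9 + ((r + 1)*(r + 3))/9 = -4/9 + ((1 + r)*(3 + r))/9 = -4/9 + (1 + r)*(3 + r)/9)
(14*3)*w(P(6)) = (14*3)*(4 - (-⅑ + (⅑)*6² + (4/9)*6)) = 42*(4 - (-⅑ + (⅑)*36 + 8/3)) = 42*(4 - (-⅑ + 4 + 8/3)) = 42*(4 - 1*59/9) = 42*(4 - 59/9) = 42*(-23/9) = -322/3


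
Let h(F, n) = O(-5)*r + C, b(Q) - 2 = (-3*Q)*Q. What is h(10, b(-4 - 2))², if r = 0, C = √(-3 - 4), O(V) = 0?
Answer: -7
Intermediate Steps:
C = I*√7 (C = √(-7) = I*√7 ≈ 2.6458*I)
b(Q) = 2 - 3*Q² (b(Q) = 2 + (-3*Q)*Q = 2 - 3*Q²)
h(F, n) = I*√7 (h(F, n) = 0*0 + I*√7 = 0 + I*√7 = I*√7)
h(10, b(-4 - 2))² = (I*√7)² = -7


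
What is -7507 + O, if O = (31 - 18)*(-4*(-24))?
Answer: -6259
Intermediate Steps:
O = 1248 (O = 13*96 = 1248)
-7507 + O = -7507 + 1248 = -6259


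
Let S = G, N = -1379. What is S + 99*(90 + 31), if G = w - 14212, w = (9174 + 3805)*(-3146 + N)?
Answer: -58732208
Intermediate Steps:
w = -58729975 (w = (9174 + 3805)*(-3146 - 1379) = 12979*(-4525) = -58729975)
G = -58744187 (G = -58729975 - 14212 = -58744187)
S = -58744187
S + 99*(90 + 31) = -58744187 + 99*(90 + 31) = -58744187 + 99*121 = -58744187 + 11979 = -58732208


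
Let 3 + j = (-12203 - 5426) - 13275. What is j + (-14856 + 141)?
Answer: -45622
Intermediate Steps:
j = -30907 (j = -3 + ((-12203 - 5426) - 13275) = -3 + (-17629 - 13275) = -3 - 30904 = -30907)
j + (-14856 + 141) = -30907 + (-14856 + 141) = -30907 - 14715 = -45622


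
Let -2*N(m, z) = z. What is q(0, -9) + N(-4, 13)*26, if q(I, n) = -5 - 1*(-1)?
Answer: -173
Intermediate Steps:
q(I, n) = -4 (q(I, n) = -5 + 1 = -4)
N(m, z) = -z/2
q(0, -9) + N(-4, 13)*26 = -4 - ½*13*26 = -4 - 13/2*26 = -4 - 169 = -173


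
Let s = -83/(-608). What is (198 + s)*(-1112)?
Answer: -16744913/76 ≈ -2.2033e+5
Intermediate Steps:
s = 83/608 (s = -83*(-1/608) = 83/608 ≈ 0.13651)
(198 + s)*(-1112) = (198 + 83/608)*(-1112) = (120467/608)*(-1112) = -16744913/76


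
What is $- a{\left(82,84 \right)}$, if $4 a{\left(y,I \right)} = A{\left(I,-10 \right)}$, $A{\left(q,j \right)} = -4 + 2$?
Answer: $\frac{1}{2} \approx 0.5$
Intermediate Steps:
$A{\left(q,j \right)} = -2$
$a{\left(y,I \right)} = - \frac{1}{2}$ ($a{\left(y,I \right)} = \frac{1}{4} \left(-2\right) = - \frac{1}{2}$)
$- a{\left(82,84 \right)} = \left(-1\right) \left(- \frac{1}{2}\right) = \frac{1}{2}$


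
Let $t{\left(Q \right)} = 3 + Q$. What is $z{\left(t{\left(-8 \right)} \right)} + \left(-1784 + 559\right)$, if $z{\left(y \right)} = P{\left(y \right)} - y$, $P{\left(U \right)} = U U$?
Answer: $-1195$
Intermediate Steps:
$P{\left(U \right)} = U^{2}$
$z{\left(y \right)} = y^{2} - y$
$z{\left(t{\left(-8 \right)} \right)} + \left(-1784 + 559\right) = \left(3 - 8\right) \left(-1 + \left(3 - 8\right)\right) + \left(-1784 + 559\right) = - 5 \left(-1 - 5\right) - 1225 = \left(-5\right) \left(-6\right) - 1225 = 30 - 1225 = -1195$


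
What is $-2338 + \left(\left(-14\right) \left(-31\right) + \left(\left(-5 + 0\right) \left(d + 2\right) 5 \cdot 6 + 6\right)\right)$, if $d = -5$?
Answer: $-1448$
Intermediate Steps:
$-2338 + \left(\left(-14\right) \left(-31\right) + \left(\left(-5 + 0\right) \left(d + 2\right) 5 \cdot 6 + 6\right)\right) = -2338 - \left(-440 - \left(-5 + 0\right) \left(-5 + 2\right) 5 \cdot 6\right) = -2338 + \left(434 + \left(- 5 \left(\left(-3\right) 5\right) 6 + 6\right)\right) = -2338 + \left(434 + \left(\left(-5\right) \left(-15\right) 6 + 6\right)\right) = -2338 + \left(434 + \left(75 \cdot 6 + 6\right)\right) = -2338 + \left(434 + \left(450 + 6\right)\right) = -2338 + \left(434 + 456\right) = -2338 + 890 = -1448$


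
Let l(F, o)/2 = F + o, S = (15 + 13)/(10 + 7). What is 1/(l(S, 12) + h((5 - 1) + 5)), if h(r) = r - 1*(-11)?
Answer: 17/804 ≈ 0.021144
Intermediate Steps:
S = 28/17 ≈ 1.6471
l(F, o) = 2*F + 2*o (l(F, o) = 2*(F + o) = 2*F + 2*o)
h(r) = 11 + r (h(r) = r + 11 = 11 + r)
1/(l(S, 12) + h((5 - 1) + 5)) = 1/((2*(28/17) + 2*12) + (11 + ((5 - 1) + 5))) = 1/((56/17 + 24) + (11 + (4 + 5))) = 1/(464/17 + (11 + 9)) = 1/(464/17 + 20) = 1/(804/17) = 17/804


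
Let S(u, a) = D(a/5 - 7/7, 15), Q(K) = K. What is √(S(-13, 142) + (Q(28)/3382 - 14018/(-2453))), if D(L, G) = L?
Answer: 3*√1583100008848985/20740115 ≈ 5.7552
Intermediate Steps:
S(u, a) = -1 + a/5 (S(u, a) = a/5 - 7/7 = a*(⅕) - 7*⅐ = a/5 - 1 = -1 + a/5)
√(S(-13, 142) + (Q(28)/3382 - 14018/(-2453))) = √((-1 + (⅕)*142) + (28/3382 - 14018/(-2453))) = √((-1 + 142/5) + (28*(1/3382) - 14018*(-1/2453))) = √(137/5 + (14/1691 + 14018/2453)) = √(137/5 + 23738780/4148023) = √(686973051/20740115) = 3*√1583100008848985/20740115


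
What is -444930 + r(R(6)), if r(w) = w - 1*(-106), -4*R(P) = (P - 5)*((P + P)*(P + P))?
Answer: -444860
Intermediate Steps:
R(P) = -P**2*(-5 + P) (R(P) = -(P - 5)*(P + P)*(P + P)/4 = -(-5 + P)*(2*P)*(2*P)/4 = -(-5 + P)*4*P**2/4 = -P**2*(-5 + P))
r(w) = 106 + w (r(w) = w + 106 = 106 + w)
-444930 + r(R(6)) = -444930 + (106 + 6**2*(5 - 1*6)) = -444930 + (106 + 36*(5 - 6)) = -444930 + (106 + 36*(-1)) = -444930 + (106 - 36) = -444930 + 70 = -444860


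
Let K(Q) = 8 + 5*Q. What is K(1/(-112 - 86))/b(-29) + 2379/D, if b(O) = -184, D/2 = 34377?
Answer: -3648473/417474288 ≈ -0.0087394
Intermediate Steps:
D = 68754 (D = 2*34377 = 68754)
K(1/(-112 - 86))/b(-29) + 2379/D = (8 + 5/(-112 - 86))/(-184) + 2379/68754 = (8 + 5/(-198))*(-1/184) + 2379*(1/68754) = (8 + 5*(-1/198))*(-1/184) + 793/22918 = (8 - 5/198)*(-1/184) + 793/22918 = (1579/198)*(-1/184) + 793/22918 = -1579/36432 + 793/22918 = -3648473/417474288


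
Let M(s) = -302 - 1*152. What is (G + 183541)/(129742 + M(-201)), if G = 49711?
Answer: 58313/32322 ≈ 1.8041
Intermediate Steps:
M(s) = -454 (M(s) = -302 - 152 = -454)
(G + 183541)/(129742 + M(-201)) = (49711 + 183541)/(129742 - 454) = 233252/129288 = 233252*(1/129288) = 58313/32322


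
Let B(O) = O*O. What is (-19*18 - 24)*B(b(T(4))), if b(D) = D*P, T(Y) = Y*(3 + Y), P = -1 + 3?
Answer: -1147776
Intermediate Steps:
P = 2
b(D) = 2*D (b(D) = D*2 = 2*D)
B(O) = O²
(-19*18 - 24)*B(b(T(4))) = (-19*18 - 24)*(2*(4*(3 + 4)))² = (-342 - 24)*(2*(4*7))² = -366*(2*28)² = -366*56² = -366*3136 = -1147776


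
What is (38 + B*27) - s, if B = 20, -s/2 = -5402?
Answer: -10226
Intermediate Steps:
s = 10804 (s = -2*(-5402) = 10804)
(38 + B*27) - s = (38 + 20*27) - 1*10804 = (38 + 540) - 10804 = 578 - 10804 = -10226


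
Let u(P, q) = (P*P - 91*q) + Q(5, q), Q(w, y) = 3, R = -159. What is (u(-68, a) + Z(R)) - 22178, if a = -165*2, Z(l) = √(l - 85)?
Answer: 12479 + 2*I*√61 ≈ 12479.0 + 15.62*I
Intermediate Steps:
Z(l) = √(-85 + l)
a = -330
u(P, q) = 3 + P² - 91*q (u(P, q) = (P*P - 91*q) + 3 = (P² - 91*q) + 3 = 3 + P² - 91*q)
(u(-68, a) + Z(R)) - 22178 = ((3 + (-68)² - 91*(-330)) + √(-85 - 159)) - 22178 = ((3 + 4624 + 30030) + √(-244)) - 22178 = (34657 + 2*I*√61) - 22178 = 12479 + 2*I*√61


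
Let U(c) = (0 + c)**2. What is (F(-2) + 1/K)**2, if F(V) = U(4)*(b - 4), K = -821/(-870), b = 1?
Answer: 1485177444/674041 ≈ 2203.4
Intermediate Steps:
K = 821/870 (K = -821*(-1/870) = 821/870 ≈ 0.94368)
U(c) = c**2
F(V) = -48 (F(V) = 4**2*(1 - 4) = 16*(-3) = -48)
(F(-2) + 1/K)**2 = (-48 + 1/(821/870))**2 = (-48 + 870/821)**2 = (-38538/821)**2 = 1485177444/674041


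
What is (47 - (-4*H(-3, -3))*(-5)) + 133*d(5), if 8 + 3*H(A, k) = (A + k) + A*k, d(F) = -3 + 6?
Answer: 1438/3 ≈ 479.33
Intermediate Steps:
d(F) = 3
H(A, k) = -8/3 + A/3 + k/3 + A*k/3 (H(A, k) = -8/3 + ((A + k) + A*k)/3 = -8/3 + (A + k + A*k)/3 = -8/3 + (A/3 + k/3 + A*k/3) = -8/3 + A/3 + k/3 + A*k/3)
(47 - (-4*H(-3, -3))*(-5)) + 133*d(5) = (47 - (-4*(-8/3 + (1/3)*(-3) + (1/3)*(-3) + (1/3)*(-3)*(-3)))*(-5)) + 133*3 = (47 - (-4*(-8/3 - 1 - 1 + 3))*(-5)) + 399 = (47 - (-4*(-5/3))*(-5)) + 399 = (47 - 20*(-5)/3) + 399 = (47 - 1*(-100/3)) + 399 = (47 + 100/3) + 399 = 241/3 + 399 = 1438/3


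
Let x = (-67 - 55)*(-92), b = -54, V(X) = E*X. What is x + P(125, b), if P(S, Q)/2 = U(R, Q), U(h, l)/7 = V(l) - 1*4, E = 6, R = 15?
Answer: 6632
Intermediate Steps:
V(X) = 6*X
U(h, l) = -28 + 42*l (U(h, l) = 7*(6*l - 1*4) = 7*(6*l - 4) = 7*(-4 + 6*l) = -28 + 42*l)
P(S, Q) = -56 + 84*Q (P(S, Q) = 2*(-28 + 42*Q) = -56 + 84*Q)
x = 11224 (x = -122*(-92) = 11224)
x + P(125, b) = 11224 + (-56 + 84*(-54)) = 11224 + (-56 - 4536) = 11224 - 4592 = 6632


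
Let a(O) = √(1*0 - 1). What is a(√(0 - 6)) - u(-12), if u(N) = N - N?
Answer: I ≈ 1.0*I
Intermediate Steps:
a(O) = I (a(O) = √(0 - 1) = √(-1) = I)
u(N) = 0
a(√(0 - 6)) - u(-12) = I - 1*0 = I + 0 = I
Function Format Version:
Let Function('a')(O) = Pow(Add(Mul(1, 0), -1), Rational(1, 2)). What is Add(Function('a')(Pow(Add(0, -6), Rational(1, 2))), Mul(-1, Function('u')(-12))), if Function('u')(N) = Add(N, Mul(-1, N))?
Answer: I ≈ Mul(1.0000, I)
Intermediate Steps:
Function('a')(O) = I (Function('a')(O) = Pow(Add(0, -1), Rational(1, 2)) = Pow(-1, Rational(1, 2)) = I)
Function('u')(N) = 0
Add(Function('a')(Pow(Add(0, -6), Rational(1, 2))), Mul(-1, Function('u')(-12))) = Add(I, Mul(-1, 0)) = Add(I, 0) = I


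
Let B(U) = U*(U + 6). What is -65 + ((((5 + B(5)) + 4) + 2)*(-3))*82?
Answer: -16301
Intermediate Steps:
B(U) = U*(6 + U)
-65 + ((((5 + B(5)) + 4) + 2)*(-3))*82 = -65 + ((((5 + 5*(6 + 5)) + 4) + 2)*(-3))*82 = -65 + ((((5 + 5*11) + 4) + 2)*(-3))*82 = -65 + ((((5 + 55) + 4) + 2)*(-3))*82 = -65 + (((60 + 4) + 2)*(-3))*82 = -65 + ((64 + 2)*(-3))*82 = -65 + (66*(-3))*82 = -65 - 198*82 = -65 - 16236 = -16301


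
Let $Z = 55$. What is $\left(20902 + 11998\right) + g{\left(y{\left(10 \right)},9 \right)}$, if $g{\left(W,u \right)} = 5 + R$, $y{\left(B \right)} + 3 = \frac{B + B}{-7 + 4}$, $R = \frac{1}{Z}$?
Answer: $\frac{1809776}{55} \approx 32905.0$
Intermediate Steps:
$R = \frac{1}{55} \approx 0.018182$
$y{\left(B \right)} = -3 - \frac{2 B}{3}$ ($y{\left(B \right)} = -3 + \frac{B + B}{-7 + 4} = -3 + \frac{2 B}{-3} = -3 + 2 B \left(- \frac{1}{3}\right) = -3 - \frac{2 B}{3}$)
$g{\left(W,u \right)} = \frac{276}{55}$ ($g{\left(W,u \right)} = 5 + \frac{1}{55} = \frac{276}{55}$)
$\left(20902 + 11998\right) + g{\left(y{\left(10 \right)},9 \right)} = \left(20902 + 11998\right) + \frac{276}{55} = 32900 + \frac{276}{55} = \frac{1809776}{55}$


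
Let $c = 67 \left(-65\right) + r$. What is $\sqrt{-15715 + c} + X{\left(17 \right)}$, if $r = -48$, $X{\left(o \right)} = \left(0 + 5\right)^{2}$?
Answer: $25 + i \sqrt{20118} \approx 25.0 + 141.84 i$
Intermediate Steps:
$X{\left(o \right)} = 25$ ($X{\left(o \right)} = 5^{2} = 25$)
$c = -4403$ ($c = 67 \left(-65\right) - 48 = -4355 - 48 = -4403$)
$\sqrt{-15715 + c} + X{\left(17 \right)} = \sqrt{-15715 - 4403} + 25 = \sqrt{-20118} + 25 = i \sqrt{20118} + 25 = 25 + i \sqrt{20118}$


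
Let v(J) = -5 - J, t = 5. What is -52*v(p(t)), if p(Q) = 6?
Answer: 572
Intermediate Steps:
-52*v(p(t)) = -52*(-5 - 1*6) = -52*(-5 - 6) = -52*(-11) = 572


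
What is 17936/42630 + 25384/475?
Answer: 5740208/106575 ≈ 53.861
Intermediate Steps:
17936/42630 + 25384/475 = 17936*(1/42630) + 25384*(1/475) = 8968/21315 + 1336/25 = 5740208/106575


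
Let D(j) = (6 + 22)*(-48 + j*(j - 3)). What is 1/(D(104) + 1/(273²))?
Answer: 74529/21819706273 ≈ 3.4157e-6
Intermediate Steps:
D(j) = -1344 + 28*j*(-3 + j) (D(j) = 28*(-48 + j*(-3 + j)) = -1344 + 28*j*(-3 + j))
1/(D(104) + 1/(273²)) = 1/((-1344 - 84*104 + 28*104²) + 1/(273²)) = 1/((-1344 - 8736 + 28*10816) + 1/74529) = 1/((-1344 - 8736 + 302848) + 1/74529) = 1/(292768 + 1/74529) = 1/(21819706273/74529) = 74529/21819706273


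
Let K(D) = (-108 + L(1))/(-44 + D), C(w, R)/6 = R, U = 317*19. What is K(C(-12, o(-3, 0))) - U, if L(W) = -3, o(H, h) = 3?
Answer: -156487/26 ≈ -6018.7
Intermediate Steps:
U = 6023
C(w, R) = 6*R
K(D) = -111/(-44 + D) (K(D) = (-108 - 3)/(-44 + D) = -111/(-44 + D))
K(C(-12, o(-3, 0))) - U = -111/(-44 + 6*3) - 1*6023 = -111/(-44 + 18) - 6023 = -111/(-26) - 6023 = -111*(-1/26) - 6023 = 111/26 - 6023 = -156487/26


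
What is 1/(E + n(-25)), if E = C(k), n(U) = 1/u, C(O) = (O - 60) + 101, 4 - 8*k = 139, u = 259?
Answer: 2072/49995 ≈ 0.041444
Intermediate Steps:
k = -135/8 (k = ½ - ⅛*139 = ½ - 139/8 = -135/8 ≈ -16.875)
C(O) = 41 + O (C(O) = (-60 + O) + 101 = 41 + O)
n(U) = 1/259
E = 193/8 (E = 41 - 135/8 = 193/8 ≈ 24.125)
1/(E + n(-25)) = 1/(193/8 + 1/259) = 1/(49995/2072) = 2072/49995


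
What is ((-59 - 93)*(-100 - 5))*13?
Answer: 207480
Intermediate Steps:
((-59 - 93)*(-100 - 5))*13 = -152*(-105)*13 = 15960*13 = 207480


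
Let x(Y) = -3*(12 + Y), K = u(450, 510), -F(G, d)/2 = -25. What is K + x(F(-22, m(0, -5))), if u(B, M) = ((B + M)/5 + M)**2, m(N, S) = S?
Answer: 492618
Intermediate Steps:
F(G, d) = 50 (F(G, d) = -2*(-25) = 50)
u(B, M) = (B/5 + 6*M/5)**2 (u(B, M) = ((B + M)*(1/5) + M)**2 = ((B/5 + M/5) + M)**2 = (B/5 + 6*M/5)**2)
K = 492804 (K = (450 + 6*510)**2/25 = (450 + 3060)**2/25 = (1/25)*3510**2 = (1/25)*12320100 = 492804)
x(Y) = -36 - 3*Y
K + x(F(-22, m(0, -5))) = 492804 + (-36 - 3*50) = 492804 + (-36 - 150) = 492804 - 186 = 492618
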